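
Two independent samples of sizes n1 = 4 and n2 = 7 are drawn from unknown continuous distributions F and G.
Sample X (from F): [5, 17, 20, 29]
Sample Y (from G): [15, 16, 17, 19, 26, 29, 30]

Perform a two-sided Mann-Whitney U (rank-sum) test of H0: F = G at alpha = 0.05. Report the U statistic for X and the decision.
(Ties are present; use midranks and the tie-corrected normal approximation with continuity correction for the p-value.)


Step 1: Combine and sort all 11 observations; assign midranks.
sorted (value, group): (5,X), (15,Y), (16,Y), (17,X), (17,Y), (19,Y), (20,X), (26,Y), (29,X), (29,Y), (30,Y)
ranks: 5->1, 15->2, 16->3, 17->4.5, 17->4.5, 19->6, 20->7, 26->8, 29->9.5, 29->9.5, 30->11
Step 2: Rank sum for X: R1 = 1 + 4.5 + 7 + 9.5 = 22.
Step 3: U_X = R1 - n1(n1+1)/2 = 22 - 4*5/2 = 22 - 10 = 12.
       U_Y = n1*n2 - U_X = 28 - 12 = 16.
Step 4: Ties are present, so use the tie-corrected normal approximation (with continuity correction) for the p-value.
Step 5: p-value = 0.775820; compare to alpha = 0.05. fail to reject H0.

U_X = 12, p = 0.775820, fail to reject H0 at alpha = 0.05.


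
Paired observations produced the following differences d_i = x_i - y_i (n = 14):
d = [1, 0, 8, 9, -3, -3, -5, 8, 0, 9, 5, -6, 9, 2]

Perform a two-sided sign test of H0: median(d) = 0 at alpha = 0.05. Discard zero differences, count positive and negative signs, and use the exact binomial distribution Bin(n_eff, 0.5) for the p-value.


Step 1: Discard zero differences. Original n = 14; n_eff = number of nonzero differences = 12.
Nonzero differences (with sign): +1, +8, +9, -3, -3, -5, +8, +9, +5, -6, +9, +2
Step 2: Count signs: positive = 8, negative = 4.
Step 3: Under H0: P(positive) = 0.5, so the number of positives S ~ Bin(12, 0.5).
Step 4: Two-sided exact p-value = sum of Bin(12,0.5) probabilities at or below the observed probability = 0.387695.
Step 5: alpha = 0.05. fail to reject H0.

n_eff = 12, pos = 8, neg = 4, p = 0.387695, fail to reject H0.


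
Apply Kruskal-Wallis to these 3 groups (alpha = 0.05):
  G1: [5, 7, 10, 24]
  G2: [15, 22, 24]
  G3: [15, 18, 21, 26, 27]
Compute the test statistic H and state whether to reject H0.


Step 1: Combine all N = 12 observations and assign midranks.
sorted (value, group, rank): (5,G1,1), (7,G1,2), (10,G1,3), (15,G2,4.5), (15,G3,4.5), (18,G3,6), (21,G3,7), (22,G2,8), (24,G1,9.5), (24,G2,9.5), (26,G3,11), (27,G3,12)
Step 2: Sum ranks within each group.
R_1 = 15.5 (n_1 = 4)
R_2 = 22 (n_2 = 3)
R_3 = 40.5 (n_3 = 5)
Step 3: H = 12/(N(N+1)) * sum(R_i^2/n_i) - 3(N+1)
     = 12/(12*13) * (15.5^2/4 + 22^2/3 + 40.5^2/5) - 3*13
     = 0.076923 * 549.446 - 39
     = 3.265064.
Step 4: Ties present; correction factor C = 1 - 12/(12^3 - 12) = 0.993007. Corrected H = 3.265064 / 0.993007 = 3.288058.
Step 5: Under H0, H ~ chi^2(2); p-value = 0.193200.
Step 6: alpha = 0.05. fail to reject H0.

H = 3.2881, df = 2, p = 0.193200, fail to reject H0.


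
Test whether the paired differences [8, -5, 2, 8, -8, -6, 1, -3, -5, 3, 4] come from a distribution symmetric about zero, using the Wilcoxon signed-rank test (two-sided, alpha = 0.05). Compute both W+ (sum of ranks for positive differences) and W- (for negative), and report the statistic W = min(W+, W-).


Step 1: Drop any zero differences (none here) and take |d_i|.
|d| = [8, 5, 2, 8, 8, 6, 1, 3, 5, 3, 4]
Step 2: Midrank |d_i| (ties get averaged ranks).
ranks: |8|->10, |5|->6.5, |2|->2, |8|->10, |8|->10, |6|->8, |1|->1, |3|->3.5, |5|->6.5, |3|->3.5, |4|->5
Step 3: Attach original signs; sum ranks with positive sign and with negative sign.
W+ = 10 + 2 + 10 + 1 + 3.5 + 5 = 31.5
W- = 6.5 + 10 + 8 + 3.5 + 6.5 = 34.5
(Check: W+ + W- = 66 should equal n(n+1)/2 = 66.)
Step 4: Test statistic W = min(W+, W-) = 31.5.
Step 5: Ties in |d|, so use the tie-corrected normal approximation.
        E[W] = n(n+1)/4 = 11*12/4 = 33.
        Tie groups: |d|=3 (t=2), |d|=5 (t=2), |d|=8 (t=3); sum(t^3 - t) = 36.
        Var[W] = n(n+1)(2n+1)/24 - sum(t^3-t)/48 = 3036/24 - 36/48 = 125.75.
        z = (W - E[W]) / sqrt(Var[W]) = (31.5 - 33) / 11.2138 = -0.1338.
        Two-sided p = 2*Phi(z) = 0.893590.
Step 6: alpha = 0.05. fail to reject H0.

W+ = 31.5, W- = 34.5, W = min = 31.5, p = 0.893590, fail to reject H0.


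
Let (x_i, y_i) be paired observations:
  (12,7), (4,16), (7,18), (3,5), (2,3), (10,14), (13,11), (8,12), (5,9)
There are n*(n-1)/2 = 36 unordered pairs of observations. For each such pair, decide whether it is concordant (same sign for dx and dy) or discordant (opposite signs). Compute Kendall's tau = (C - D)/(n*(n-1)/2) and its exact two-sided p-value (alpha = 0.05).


Step 1: Enumerate the 36 unordered pairs (i,j) with i<j and classify each by sign(x_j-x_i) * sign(y_j-y_i).
  (1,2):dx=-8,dy=+9->D; (1,3):dx=-5,dy=+11->D; (1,4):dx=-9,dy=-2->C; (1,5):dx=-10,dy=-4->C
  (1,6):dx=-2,dy=+7->D; (1,7):dx=+1,dy=+4->C; (1,8):dx=-4,dy=+5->D; (1,9):dx=-7,dy=+2->D
  (2,3):dx=+3,dy=+2->C; (2,4):dx=-1,dy=-11->C; (2,5):dx=-2,dy=-13->C; (2,6):dx=+6,dy=-2->D
  (2,7):dx=+9,dy=-5->D; (2,8):dx=+4,dy=-4->D; (2,9):dx=+1,dy=-7->D; (3,4):dx=-4,dy=-13->C
  (3,5):dx=-5,dy=-15->C; (3,6):dx=+3,dy=-4->D; (3,7):dx=+6,dy=-7->D; (3,8):dx=+1,dy=-6->D
  (3,9):dx=-2,dy=-9->C; (4,5):dx=-1,dy=-2->C; (4,6):dx=+7,dy=+9->C; (4,7):dx=+10,dy=+6->C
  (4,8):dx=+5,dy=+7->C; (4,9):dx=+2,dy=+4->C; (5,6):dx=+8,dy=+11->C; (5,7):dx=+11,dy=+8->C
  (5,8):dx=+6,dy=+9->C; (5,9):dx=+3,dy=+6->C; (6,7):dx=+3,dy=-3->D; (6,8):dx=-2,dy=-2->C
  (6,9):dx=-5,dy=-5->C; (7,8):dx=-5,dy=+1->D; (7,9):dx=-8,dy=-2->C; (8,9):dx=-3,dy=-3->C
Step 2: C = 22, D = 14, total pairs = 36.
Step 3: tau = (C - D)/(n(n-1)/2) = (22 - 14)/36 = 0.222222.
Step 4: Exact two-sided p-value (enumerate n! = 362880 permutations of y under H0): p = 0.476709.
Step 5: alpha = 0.05. fail to reject H0.

tau_b = 0.2222 (C=22, D=14), p = 0.476709, fail to reject H0.


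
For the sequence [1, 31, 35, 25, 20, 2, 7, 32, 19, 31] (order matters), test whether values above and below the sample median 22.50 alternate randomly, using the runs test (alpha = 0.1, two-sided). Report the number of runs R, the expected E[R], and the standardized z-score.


Step 1: Compute median = 22.50; label A = above, B = below.
Labels in order: BAAABBBABA  (n_A = 5, n_B = 5)
Step 2: Count runs R = 6.
Step 3: Under H0 (random ordering), E[R] = 2*n_A*n_B/(n_A+n_B) + 1 = 2*5*5/10 + 1 = 6.0000.
        Var[R] = 2*n_A*n_B*(2*n_A*n_B - n_A - n_B) / ((n_A+n_B)^2 * (n_A+n_B-1)) = 2000/900 = 2.2222.
        SD[R] = 1.4907.
Step 4: R = E[R], so z = 0 with no continuity correction.
Step 5: Two-sided p-value via normal approximation = 2*(1 - Phi(|z|)) = 1.000000.
Step 6: alpha = 0.1. fail to reject H0.

R = 6, z = 0.0000, p = 1.000000, fail to reject H0.


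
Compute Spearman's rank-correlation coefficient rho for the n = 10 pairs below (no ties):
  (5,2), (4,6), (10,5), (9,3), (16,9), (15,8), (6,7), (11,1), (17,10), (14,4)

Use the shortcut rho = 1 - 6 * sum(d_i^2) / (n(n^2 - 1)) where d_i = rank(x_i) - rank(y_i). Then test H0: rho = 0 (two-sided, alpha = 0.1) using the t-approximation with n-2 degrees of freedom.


Step 1: Rank x and y separately (midranks; no ties here).
rank(x): 5->2, 4->1, 10->5, 9->4, 16->9, 15->8, 6->3, 11->6, 17->10, 14->7
rank(y): 2->2, 6->6, 5->5, 3->3, 9->9, 8->8, 7->7, 1->1, 10->10, 4->4
Step 2: d_i = R_x(i) - R_y(i); compute d_i^2.
  (2-2)^2=0, (1-6)^2=25, (5-5)^2=0, (4-3)^2=1, (9-9)^2=0, (8-8)^2=0, (3-7)^2=16, (6-1)^2=25, (10-10)^2=0, (7-4)^2=9
sum(d^2) = 76.
Step 3: rho = 1 - 6*76 / (10*(10^2 - 1)) = 1 - 456/990 = 0.539394.
Step 4: Under H0, t = rho * sqrt((n-2)/(1-rho^2)) = 1.8118 ~ t(8).
Step 5: Two-sided p-value from the t-distribution with 8 df = 0.107593.
Step 6: alpha = 0.1. fail to reject H0.

rho = 0.5394, p = 0.107593, fail to reject H0 at alpha = 0.1.


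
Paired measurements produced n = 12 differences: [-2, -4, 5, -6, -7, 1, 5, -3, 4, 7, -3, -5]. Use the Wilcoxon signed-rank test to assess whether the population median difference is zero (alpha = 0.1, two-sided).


Step 1: Drop any zero differences (none here) and take |d_i|.
|d| = [2, 4, 5, 6, 7, 1, 5, 3, 4, 7, 3, 5]
Step 2: Midrank |d_i| (ties get averaged ranks).
ranks: |2|->2, |4|->5.5, |5|->8, |6|->10, |7|->11.5, |1|->1, |5|->8, |3|->3.5, |4|->5.5, |7|->11.5, |3|->3.5, |5|->8
Step 3: Attach original signs; sum ranks with positive sign and with negative sign.
W+ = 8 + 1 + 8 + 5.5 + 11.5 = 34
W- = 2 + 5.5 + 10 + 11.5 + 3.5 + 3.5 + 8 = 44
(Check: W+ + W- = 78 should equal n(n+1)/2 = 78.)
Step 4: Test statistic W = min(W+, W-) = 34.
Step 5: Ties in |d|, so use the tie-corrected normal approximation.
        E[W] = n(n+1)/4 = 12*13/4 = 39.
        Tie groups: |d|=3 (t=2), |d|=4 (t=2), |d|=5 (t=3), |d|=7 (t=2); sum(t^3 - t) = 42.
        Var[W] = n(n+1)(2n+1)/24 - sum(t^3-t)/48 = 3900/24 - 42/48 = 161.625.
        z = (W - E[W]) / sqrt(Var[W]) = (34 - 39) / 12.7132 = -0.3933.
        Two-sided p = 2*Phi(z) = 0.694103.
Step 6: alpha = 0.1. fail to reject H0.

W+ = 34, W- = 44, W = min = 34, p = 0.694103, fail to reject H0.


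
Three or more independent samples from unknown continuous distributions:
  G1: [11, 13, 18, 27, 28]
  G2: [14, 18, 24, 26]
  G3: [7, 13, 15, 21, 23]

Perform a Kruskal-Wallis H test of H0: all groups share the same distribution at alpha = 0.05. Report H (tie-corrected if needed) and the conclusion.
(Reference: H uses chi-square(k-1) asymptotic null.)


Step 1: Combine all N = 14 observations and assign midranks.
sorted (value, group, rank): (7,G3,1), (11,G1,2), (13,G1,3.5), (13,G3,3.5), (14,G2,5), (15,G3,6), (18,G1,7.5), (18,G2,7.5), (21,G3,9), (23,G3,10), (24,G2,11), (26,G2,12), (27,G1,13), (28,G1,14)
Step 2: Sum ranks within each group.
R_1 = 40 (n_1 = 5)
R_2 = 35.5 (n_2 = 4)
R_3 = 29.5 (n_3 = 5)
Step 3: H = 12/(N(N+1)) * sum(R_i^2/n_i) - 3(N+1)
     = 12/(14*15) * (40^2/5 + 35.5^2/4 + 29.5^2/5) - 3*15
     = 0.057143 * 809.112 - 45
     = 1.235000.
Step 4: Ties present; correction factor C = 1 - 12/(14^3 - 14) = 0.995604. Corrected H = 1.235000 / 0.995604 = 1.240453.
Step 5: Under H0, H ~ chi^2(2); p-value = 0.537823.
Step 6: alpha = 0.05. fail to reject H0.

H = 1.2405, df = 2, p = 0.537823, fail to reject H0.


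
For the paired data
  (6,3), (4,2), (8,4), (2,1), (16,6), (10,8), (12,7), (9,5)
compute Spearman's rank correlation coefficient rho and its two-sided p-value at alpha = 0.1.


Step 1: Rank x and y separately (midranks; no ties here).
rank(x): 6->3, 4->2, 8->4, 2->1, 16->8, 10->6, 12->7, 9->5
rank(y): 3->3, 2->2, 4->4, 1->1, 6->6, 8->8, 7->7, 5->5
Step 2: d_i = R_x(i) - R_y(i); compute d_i^2.
  (3-3)^2=0, (2-2)^2=0, (4-4)^2=0, (1-1)^2=0, (8-6)^2=4, (6-8)^2=4, (7-7)^2=0, (5-5)^2=0
sum(d^2) = 8.
Step 3: rho = 1 - 6*8 / (8*(8^2 - 1)) = 1 - 48/504 = 0.904762.
Step 4: Under H0, t = rho * sqrt((n-2)/(1-rho^2)) = 5.2034 ~ t(6).
Step 5: Two-sided p-value from the t-distribution with 6 df = 0.002008.
Step 6: alpha = 0.1. reject H0.

rho = 0.9048, p = 0.002008, reject H0 at alpha = 0.1.


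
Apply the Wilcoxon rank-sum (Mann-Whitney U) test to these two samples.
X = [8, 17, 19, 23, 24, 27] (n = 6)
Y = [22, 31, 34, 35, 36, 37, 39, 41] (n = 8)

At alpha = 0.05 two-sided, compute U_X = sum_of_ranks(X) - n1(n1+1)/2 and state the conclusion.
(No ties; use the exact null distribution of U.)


Step 1: Combine and sort all 14 observations; assign midranks.
sorted (value, group): (8,X), (17,X), (19,X), (22,Y), (23,X), (24,X), (27,X), (31,Y), (34,Y), (35,Y), (36,Y), (37,Y), (39,Y), (41,Y)
ranks: 8->1, 17->2, 19->3, 22->4, 23->5, 24->6, 27->7, 31->8, 34->9, 35->10, 36->11, 37->12, 39->13, 41->14
Step 2: Rank sum for X: R1 = 1 + 2 + 3 + 5 + 6 + 7 = 24.
Step 3: U_X = R1 - n1(n1+1)/2 = 24 - 6*7/2 = 24 - 21 = 3.
       U_Y = n1*n2 - U_X = 48 - 3 = 45.
Step 4: No ties, so the exact null distribution of U (based on enumerating the C(14,6) = 3003 equally likely rank assignments) gives the two-sided p-value.
Step 5: p-value = 0.004662; compare to alpha = 0.05. reject H0.

U_X = 3, p = 0.004662, reject H0 at alpha = 0.05.


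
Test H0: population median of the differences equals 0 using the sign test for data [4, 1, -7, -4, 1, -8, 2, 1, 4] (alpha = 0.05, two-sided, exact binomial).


Step 1: Discard zero differences. Original n = 9; n_eff = number of nonzero differences = 9.
Nonzero differences (with sign): +4, +1, -7, -4, +1, -8, +2, +1, +4
Step 2: Count signs: positive = 6, negative = 3.
Step 3: Under H0: P(positive) = 0.5, so the number of positives S ~ Bin(9, 0.5).
Step 4: Two-sided exact p-value = sum of Bin(9,0.5) probabilities at or below the observed probability = 0.507812.
Step 5: alpha = 0.05. fail to reject H0.

n_eff = 9, pos = 6, neg = 3, p = 0.507812, fail to reject H0.


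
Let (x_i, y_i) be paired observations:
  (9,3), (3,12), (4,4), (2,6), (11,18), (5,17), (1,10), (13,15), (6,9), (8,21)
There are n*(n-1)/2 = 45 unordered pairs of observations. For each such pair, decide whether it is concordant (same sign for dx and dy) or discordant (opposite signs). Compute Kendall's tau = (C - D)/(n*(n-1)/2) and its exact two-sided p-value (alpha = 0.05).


Step 1: Enumerate the 45 unordered pairs (i,j) with i<j and classify each by sign(x_j-x_i) * sign(y_j-y_i).
  (1,2):dx=-6,dy=+9->D; (1,3):dx=-5,dy=+1->D; (1,4):dx=-7,dy=+3->D; (1,5):dx=+2,dy=+15->C
  (1,6):dx=-4,dy=+14->D; (1,7):dx=-8,dy=+7->D; (1,8):dx=+4,dy=+12->C; (1,9):dx=-3,dy=+6->D
  (1,10):dx=-1,dy=+18->D; (2,3):dx=+1,dy=-8->D; (2,4):dx=-1,dy=-6->C; (2,5):dx=+8,dy=+6->C
  (2,6):dx=+2,dy=+5->C; (2,7):dx=-2,dy=-2->C; (2,8):dx=+10,dy=+3->C; (2,9):dx=+3,dy=-3->D
  (2,10):dx=+5,dy=+9->C; (3,4):dx=-2,dy=+2->D; (3,5):dx=+7,dy=+14->C; (3,6):dx=+1,dy=+13->C
  (3,7):dx=-3,dy=+6->D; (3,8):dx=+9,dy=+11->C; (3,9):dx=+2,dy=+5->C; (3,10):dx=+4,dy=+17->C
  (4,5):dx=+9,dy=+12->C; (4,6):dx=+3,dy=+11->C; (4,7):dx=-1,dy=+4->D; (4,8):dx=+11,dy=+9->C
  (4,9):dx=+4,dy=+3->C; (4,10):dx=+6,dy=+15->C; (5,6):dx=-6,dy=-1->C; (5,7):dx=-10,dy=-8->C
  (5,8):dx=+2,dy=-3->D; (5,9):dx=-5,dy=-9->C; (5,10):dx=-3,dy=+3->D; (6,7):dx=-4,dy=-7->C
  (6,8):dx=+8,dy=-2->D; (6,9):dx=+1,dy=-8->D; (6,10):dx=+3,dy=+4->C; (7,8):dx=+12,dy=+5->C
  (7,9):dx=+5,dy=-1->D; (7,10):dx=+7,dy=+11->C; (8,9):dx=-7,dy=-6->C; (8,10):dx=-5,dy=+6->D
  (9,10):dx=+2,dy=+12->C
Step 2: C = 27, D = 18, total pairs = 45.
Step 3: tau = (C - D)/(n(n-1)/2) = (27 - 18)/45 = 0.200000.
Step 4: Exact two-sided p-value (enumerate n! = 3628800 permutations of y under H0): p = 0.484313.
Step 5: alpha = 0.05. fail to reject H0.

tau_b = 0.2000 (C=27, D=18), p = 0.484313, fail to reject H0.


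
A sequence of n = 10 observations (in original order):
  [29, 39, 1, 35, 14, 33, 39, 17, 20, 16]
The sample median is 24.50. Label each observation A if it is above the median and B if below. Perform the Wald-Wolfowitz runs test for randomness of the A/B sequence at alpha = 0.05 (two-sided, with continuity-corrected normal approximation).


Step 1: Compute median = 24.50; label A = above, B = below.
Labels in order: AABABAABBB  (n_A = 5, n_B = 5)
Step 2: Count runs R = 6.
Step 3: Under H0 (random ordering), E[R] = 2*n_A*n_B/(n_A+n_B) + 1 = 2*5*5/10 + 1 = 6.0000.
        Var[R] = 2*n_A*n_B*(2*n_A*n_B - n_A - n_B) / ((n_A+n_B)^2 * (n_A+n_B-1)) = 2000/900 = 2.2222.
        SD[R] = 1.4907.
Step 4: R = E[R], so z = 0 with no continuity correction.
Step 5: Two-sided p-value via normal approximation = 2*(1 - Phi(|z|)) = 1.000000.
Step 6: alpha = 0.05. fail to reject H0.

R = 6, z = 0.0000, p = 1.000000, fail to reject H0.


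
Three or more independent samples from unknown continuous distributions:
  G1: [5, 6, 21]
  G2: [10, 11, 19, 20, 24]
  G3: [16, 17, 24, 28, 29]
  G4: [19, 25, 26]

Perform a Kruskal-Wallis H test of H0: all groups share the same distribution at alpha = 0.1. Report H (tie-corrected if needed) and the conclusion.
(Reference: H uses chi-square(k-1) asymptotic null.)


Step 1: Combine all N = 16 observations and assign midranks.
sorted (value, group, rank): (5,G1,1), (6,G1,2), (10,G2,3), (11,G2,4), (16,G3,5), (17,G3,6), (19,G2,7.5), (19,G4,7.5), (20,G2,9), (21,G1,10), (24,G2,11.5), (24,G3,11.5), (25,G4,13), (26,G4,14), (28,G3,15), (29,G3,16)
Step 2: Sum ranks within each group.
R_1 = 13 (n_1 = 3)
R_2 = 35 (n_2 = 5)
R_3 = 53.5 (n_3 = 5)
R_4 = 34.5 (n_4 = 3)
Step 3: H = 12/(N(N+1)) * sum(R_i^2/n_i) - 3(N+1)
     = 12/(16*17) * (13^2/3 + 35^2/5 + 53.5^2/5 + 34.5^2/3) - 3*17
     = 0.044118 * 1270.53 - 51
     = 5.052941.
Step 4: Ties present; correction factor C = 1 - 12/(16^3 - 16) = 0.997059. Corrected H = 5.052941 / 0.997059 = 5.067847.
Step 5: Under H0, H ~ chi^2(3); p-value = 0.166896.
Step 6: alpha = 0.1. fail to reject H0.

H = 5.0678, df = 3, p = 0.166896, fail to reject H0.


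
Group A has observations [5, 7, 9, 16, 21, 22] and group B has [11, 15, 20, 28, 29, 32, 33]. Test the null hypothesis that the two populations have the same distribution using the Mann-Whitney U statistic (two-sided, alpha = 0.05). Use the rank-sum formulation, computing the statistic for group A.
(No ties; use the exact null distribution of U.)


Step 1: Combine and sort all 13 observations; assign midranks.
sorted (value, group): (5,X), (7,X), (9,X), (11,Y), (15,Y), (16,X), (20,Y), (21,X), (22,X), (28,Y), (29,Y), (32,Y), (33,Y)
ranks: 5->1, 7->2, 9->3, 11->4, 15->5, 16->6, 20->7, 21->8, 22->9, 28->10, 29->11, 32->12, 33->13
Step 2: Rank sum for X: R1 = 1 + 2 + 3 + 6 + 8 + 9 = 29.
Step 3: U_X = R1 - n1(n1+1)/2 = 29 - 6*7/2 = 29 - 21 = 8.
       U_Y = n1*n2 - U_X = 42 - 8 = 34.
Step 4: No ties, so the exact null distribution of U (based on enumerating the C(13,6) = 1716 equally likely rank assignments) gives the two-sided p-value.
Step 5: p-value = 0.073427; compare to alpha = 0.05. fail to reject H0.

U_X = 8, p = 0.073427, fail to reject H0 at alpha = 0.05.


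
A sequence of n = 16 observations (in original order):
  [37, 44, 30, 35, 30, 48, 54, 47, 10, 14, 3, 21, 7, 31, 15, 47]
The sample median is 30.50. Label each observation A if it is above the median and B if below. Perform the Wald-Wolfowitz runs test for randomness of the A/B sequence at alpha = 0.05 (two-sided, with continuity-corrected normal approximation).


Step 1: Compute median = 30.50; label A = above, B = below.
Labels in order: AABABAAABBBBBABA  (n_A = 8, n_B = 8)
Step 2: Count runs R = 9.
Step 3: Under H0 (random ordering), E[R] = 2*n_A*n_B/(n_A+n_B) + 1 = 2*8*8/16 + 1 = 9.0000.
        Var[R] = 2*n_A*n_B*(2*n_A*n_B - n_A - n_B) / ((n_A+n_B)^2 * (n_A+n_B-1)) = 14336/3840 = 3.7333.
        SD[R] = 1.9322.
Step 4: R = E[R], so z = 0 with no continuity correction.
Step 5: Two-sided p-value via normal approximation = 2*(1 - Phi(|z|)) = 1.000000.
Step 6: alpha = 0.05. fail to reject H0.

R = 9, z = 0.0000, p = 1.000000, fail to reject H0.


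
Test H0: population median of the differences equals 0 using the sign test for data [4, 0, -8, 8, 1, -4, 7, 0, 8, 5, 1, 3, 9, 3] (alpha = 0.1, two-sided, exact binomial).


Step 1: Discard zero differences. Original n = 14; n_eff = number of nonzero differences = 12.
Nonzero differences (with sign): +4, -8, +8, +1, -4, +7, +8, +5, +1, +3, +9, +3
Step 2: Count signs: positive = 10, negative = 2.
Step 3: Under H0: P(positive) = 0.5, so the number of positives S ~ Bin(12, 0.5).
Step 4: Two-sided exact p-value = sum of Bin(12,0.5) probabilities at or below the observed probability = 0.038574.
Step 5: alpha = 0.1. reject H0.

n_eff = 12, pos = 10, neg = 2, p = 0.038574, reject H0.


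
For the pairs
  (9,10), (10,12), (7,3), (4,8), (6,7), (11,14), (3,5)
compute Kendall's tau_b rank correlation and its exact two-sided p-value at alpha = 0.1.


Step 1: Enumerate the 21 unordered pairs (i,j) with i<j and classify each by sign(x_j-x_i) * sign(y_j-y_i).
  (1,2):dx=+1,dy=+2->C; (1,3):dx=-2,dy=-7->C; (1,4):dx=-5,dy=-2->C; (1,5):dx=-3,dy=-3->C
  (1,6):dx=+2,dy=+4->C; (1,7):dx=-6,dy=-5->C; (2,3):dx=-3,dy=-9->C; (2,4):dx=-6,dy=-4->C
  (2,5):dx=-4,dy=-5->C; (2,6):dx=+1,dy=+2->C; (2,7):dx=-7,dy=-7->C; (3,4):dx=-3,dy=+5->D
  (3,5):dx=-1,dy=+4->D; (3,6):dx=+4,dy=+11->C; (3,7):dx=-4,dy=+2->D; (4,5):dx=+2,dy=-1->D
  (4,6):dx=+7,dy=+6->C; (4,7):dx=-1,dy=-3->C; (5,6):dx=+5,dy=+7->C; (5,7):dx=-3,dy=-2->C
  (6,7):dx=-8,dy=-9->C
Step 2: C = 17, D = 4, total pairs = 21.
Step 3: tau = (C - D)/(n(n-1)/2) = (17 - 4)/21 = 0.619048.
Step 4: Exact two-sided p-value (enumerate n! = 5040 permutations of y under H0): p = 0.069048.
Step 5: alpha = 0.1. reject H0.

tau_b = 0.6190 (C=17, D=4), p = 0.069048, reject H0.


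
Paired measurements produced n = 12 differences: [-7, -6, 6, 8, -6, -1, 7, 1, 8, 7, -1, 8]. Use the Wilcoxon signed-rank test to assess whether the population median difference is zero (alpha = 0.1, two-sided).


Step 1: Drop any zero differences (none here) and take |d_i|.
|d| = [7, 6, 6, 8, 6, 1, 7, 1, 8, 7, 1, 8]
Step 2: Midrank |d_i| (ties get averaged ranks).
ranks: |7|->8, |6|->5, |6|->5, |8|->11, |6|->5, |1|->2, |7|->8, |1|->2, |8|->11, |7|->8, |1|->2, |8|->11
Step 3: Attach original signs; sum ranks with positive sign and with negative sign.
W+ = 5 + 11 + 8 + 2 + 11 + 8 + 11 = 56
W- = 8 + 5 + 5 + 2 + 2 = 22
(Check: W+ + W- = 78 should equal n(n+1)/2 = 78.)
Step 4: Test statistic W = min(W+, W-) = 22.
Step 5: Ties in |d|, so use the tie-corrected normal approximation.
        E[W] = n(n+1)/4 = 12*13/4 = 39.
        Tie groups: |d|=1 (t=3), |d|=6 (t=3), |d|=7 (t=3), |d|=8 (t=3); sum(t^3 - t) = 96.
        Var[W] = n(n+1)(2n+1)/24 - sum(t^3-t)/48 = 3900/24 - 96/48 = 160.5.
        z = (W - E[W]) / sqrt(Var[W]) = (22 - 39) / 12.6689 = -1.3419.
        Two-sided p = 2*Phi(z) = 0.179637.
Step 6: alpha = 0.1. fail to reject H0.

W+ = 56, W- = 22, W = min = 22, p = 0.179637, fail to reject H0.


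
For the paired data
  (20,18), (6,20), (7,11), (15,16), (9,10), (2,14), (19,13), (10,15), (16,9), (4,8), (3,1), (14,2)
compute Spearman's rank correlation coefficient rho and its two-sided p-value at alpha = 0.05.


Step 1: Rank x and y separately (midranks; no ties here).
rank(x): 20->12, 6->4, 7->5, 15->9, 9->6, 2->1, 19->11, 10->7, 16->10, 4->3, 3->2, 14->8
rank(y): 18->11, 20->12, 11->6, 16->10, 10->5, 14->8, 13->7, 15->9, 9->4, 8->3, 1->1, 2->2
Step 2: d_i = R_x(i) - R_y(i); compute d_i^2.
  (12-11)^2=1, (4-12)^2=64, (5-6)^2=1, (9-10)^2=1, (6-5)^2=1, (1-8)^2=49, (11-7)^2=16, (7-9)^2=4, (10-4)^2=36, (3-3)^2=0, (2-1)^2=1, (8-2)^2=36
sum(d^2) = 210.
Step 3: rho = 1 - 6*210 / (12*(12^2 - 1)) = 1 - 1260/1716 = 0.265734.
Step 4: Under H0, t = rho * sqrt((n-2)/(1-rho^2)) = 0.8717 ~ t(10).
Step 5: Two-sided p-value from the t-distribution with 10 df = 0.403833.
Step 6: alpha = 0.05. fail to reject H0.

rho = 0.2657, p = 0.403833, fail to reject H0 at alpha = 0.05.


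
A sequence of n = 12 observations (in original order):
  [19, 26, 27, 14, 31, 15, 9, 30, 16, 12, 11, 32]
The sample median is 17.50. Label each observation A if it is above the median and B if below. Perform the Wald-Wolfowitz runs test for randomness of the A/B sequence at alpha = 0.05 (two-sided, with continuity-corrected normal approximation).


Step 1: Compute median = 17.50; label A = above, B = below.
Labels in order: AAABABBABBBA  (n_A = 6, n_B = 6)
Step 2: Count runs R = 7.
Step 3: Under H0 (random ordering), E[R] = 2*n_A*n_B/(n_A+n_B) + 1 = 2*6*6/12 + 1 = 7.0000.
        Var[R] = 2*n_A*n_B*(2*n_A*n_B - n_A - n_B) / ((n_A+n_B)^2 * (n_A+n_B-1)) = 4320/1584 = 2.7273.
        SD[R] = 1.6514.
Step 4: R = E[R], so z = 0 with no continuity correction.
Step 5: Two-sided p-value via normal approximation = 2*(1 - Phi(|z|)) = 1.000000.
Step 6: alpha = 0.05. fail to reject H0.

R = 7, z = 0.0000, p = 1.000000, fail to reject H0.


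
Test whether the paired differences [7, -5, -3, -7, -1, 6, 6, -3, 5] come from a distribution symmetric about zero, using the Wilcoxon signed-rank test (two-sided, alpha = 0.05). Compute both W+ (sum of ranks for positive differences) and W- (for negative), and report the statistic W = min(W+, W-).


Step 1: Drop any zero differences (none here) and take |d_i|.
|d| = [7, 5, 3, 7, 1, 6, 6, 3, 5]
Step 2: Midrank |d_i| (ties get averaged ranks).
ranks: |7|->8.5, |5|->4.5, |3|->2.5, |7|->8.5, |1|->1, |6|->6.5, |6|->6.5, |3|->2.5, |5|->4.5
Step 3: Attach original signs; sum ranks with positive sign and with negative sign.
W+ = 8.5 + 6.5 + 6.5 + 4.5 = 26
W- = 4.5 + 2.5 + 8.5 + 1 + 2.5 = 19
(Check: W+ + W- = 45 should equal n(n+1)/2 = 45.)
Step 4: Test statistic W = min(W+, W-) = 19.
Step 5: Ties in |d|, so use the tie-corrected normal approximation.
        E[W] = n(n+1)/4 = 9*10/4 = 22.5.
        Tie groups: |d|=3 (t=2), |d|=5 (t=2), |d|=6 (t=2), |d|=7 (t=2); sum(t^3 - t) = 24.
        Var[W] = n(n+1)(2n+1)/24 - sum(t^3-t)/48 = 1710/24 - 24/48 = 70.75.
        z = (W - E[W]) / sqrt(Var[W]) = (19 - 22.5) / 8.4113 = -0.4161.
        Two-sided p = 2*Phi(z) = 0.677332.
Step 6: alpha = 0.05. fail to reject H0.

W+ = 26, W- = 19, W = min = 19, p = 0.677332, fail to reject H0.


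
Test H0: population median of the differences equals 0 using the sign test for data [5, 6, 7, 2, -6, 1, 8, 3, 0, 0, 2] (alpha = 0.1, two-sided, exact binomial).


Step 1: Discard zero differences. Original n = 11; n_eff = number of nonzero differences = 9.
Nonzero differences (with sign): +5, +6, +7, +2, -6, +1, +8, +3, +2
Step 2: Count signs: positive = 8, negative = 1.
Step 3: Under H0: P(positive) = 0.5, so the number of positives S ~ Bin(9, 0.5).
Step 4: Two-sided exact p-value = sum of Bin(9,0.5) probabilities at or below the observed probability = 0.039062.
Step 5: alpha = 0.1. reject H0.

n_eff = 9, pos = 8, neg = 1, p = 0.039062, reject H0.


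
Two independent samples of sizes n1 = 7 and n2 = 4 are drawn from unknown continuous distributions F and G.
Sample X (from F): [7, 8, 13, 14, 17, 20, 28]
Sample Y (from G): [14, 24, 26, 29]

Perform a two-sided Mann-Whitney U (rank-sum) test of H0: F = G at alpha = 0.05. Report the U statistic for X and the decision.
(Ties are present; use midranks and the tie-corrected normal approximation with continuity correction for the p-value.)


Step 1: Combine and sort all 11 observations; assign midranks.
sorted (value, group): (7,X), (8,X), (13,X), (14,X), (14,Y), (17,X), (20,X), (24,Y), (26,Y), (28,X), (29,Y)
ranks: 7->1, 8->2, 13->3, 14->4.5, 14->4.5, 17->6, 20->7, 24->8, 26->9, 28->10, 29->11
Step 2: Rank sum for X: R1 = 1 + 2 + 3 + 4.5 + 6 + 7 + 10 = 33.5.
Step 3: U_X = R1 - n1(n1+1)/2 = 33.5 - 7*8/2 = 33.5 - 28 = 5.5.
       U_Y = n1*n2 - U_X = 28 - 5.5 = 22.5.
Step 4: Ties are present, so use the tie-corrected normal approximation (with continuity correction) for the p-value.
Step 5: p-value = 0.129695; compare to alpha = 0.05. fail to reject H0.

U_X = 5.5, p = 0.129695, fail to reject H0 at alpha = 0.05.


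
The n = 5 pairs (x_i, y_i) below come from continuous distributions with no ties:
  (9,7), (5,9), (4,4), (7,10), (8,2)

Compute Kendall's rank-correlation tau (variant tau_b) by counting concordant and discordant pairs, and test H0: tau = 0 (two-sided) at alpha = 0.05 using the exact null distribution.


Step 1: Enumerate the 10 unordered pairs (i,j) with i<j and classify each by sign(x_j-x_i) * sign(y_j-y_i).
  (1,2):dx=-4,dy=+2->D; (1,3):dx=-5,dy=-3->C; (1,4):dx=-2,dy=+3->D; (1,5):dx=-1,dy=-5->C
  (2,3):dx=-1,dy=-5->C; (2,4):dx=+2,dy=+1->C; (2,5):dx=+3,dy=-7->D; (3,4):dx=+3,dy=+6->C
  (3,5):dx=+4,dy=-2->D; (4,5):dx=+1,dy=-8->D
Step 2: C = 5, D = 5, total pairs = 10.
Step 3: tau = (C - D)/(n(n-1)/2) = (5 - 5)/10 = 0.000000.
Step 4: Exact two-sided p-value (enumerate n! = 120 permutations of y under H0): p = 1.000000.
Step 5: alpha = 0.05. fail to reject H0.

tau_b = 0.0000 (C=5, D=5), p = 1.000000, fail to reject H0.


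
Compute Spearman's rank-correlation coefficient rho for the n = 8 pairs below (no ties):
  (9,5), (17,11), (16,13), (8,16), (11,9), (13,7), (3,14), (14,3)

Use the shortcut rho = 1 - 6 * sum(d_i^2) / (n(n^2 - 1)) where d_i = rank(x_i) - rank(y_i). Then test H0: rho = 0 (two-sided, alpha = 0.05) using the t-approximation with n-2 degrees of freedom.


Step 1: Rank x and y separately (midranks; no ties here).
rank(x): 9->3, 17->8, 16->7, 8->2, 11->4, 13->5, 3->1, 14->6
rank(y): 5->2, 11->5, 13->6, 16->8, 9->4, 7->3, 14->7, 3->1
Step 2: d_i = R_x(i) - R_y(i); compute d_i^2.
  (3-2)^2=1, (8-5)^2=9, (7-6)^2=1, (2-8)^2=36, (4-4)^2=0, (5-3)^2=4, (1-7)^2=36, (6-1)^2=25
sum(d^2) = 112.
Step 3: rho = 1 - 6*112 / (8*(8^2 - 1)) = 1 - 672/504 = -0.333333.
Step 4: Under H0, t = rho * sqrt((n-2)/(1-rho^2)) = -0.8660 ~ t(6).
Step 5: Two-sided p-value from the t-distribution with 6 df = 0.419753.
Step 6: alpha = 0.05. fail to reject H0.

rho = -0.3333, p = 0.419753, fail to reject H0 at alpha = 0.05.


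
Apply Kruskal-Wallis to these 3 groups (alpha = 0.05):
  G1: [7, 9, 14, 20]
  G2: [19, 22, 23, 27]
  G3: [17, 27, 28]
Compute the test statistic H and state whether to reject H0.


Step 1: Combine all N = 11 observations and assign midranks.
sorted (value, group, rank): (7,G1,1), (9,G1,2), (14,G1,3), (17,G3,4), (19,G2,5), (20,G1,6), (22,G2,7), (23,G2,8), (27,G2,9.5), (27,G3,9.5), (28,G3,11)
Step 2: Sum ranks within each group.
R_1 = 12 (n_1 = 4)
R_2 = 29.5 (n_2 = 4)
R_3 = 24.5 (n_3 = 3)
Step 3: H = 12/(N(N+1)) * sum(R_i^2/n_i) - 3(N+1)
     = 12/(11*12) * (12^2/4 + 29.5^2/4 + 24.5^2/3) - 3*12
     = 0.090909 * 453.646 - 36
     = 5.240530.
Step 4: Ties present; correction factor C = 1 - 6/(11^3 - 11) = 0.995455. Corrected H = 5.240530 / 0.995455 = 5.264460.
Step 5: Under H0, H ~ chi^2(2); p-value = 0.071918.
Step 6: alpha = 0.05. fail to reject H0.

H = 5.2645, df = 2, p = 0.071918, fail to reject H0.


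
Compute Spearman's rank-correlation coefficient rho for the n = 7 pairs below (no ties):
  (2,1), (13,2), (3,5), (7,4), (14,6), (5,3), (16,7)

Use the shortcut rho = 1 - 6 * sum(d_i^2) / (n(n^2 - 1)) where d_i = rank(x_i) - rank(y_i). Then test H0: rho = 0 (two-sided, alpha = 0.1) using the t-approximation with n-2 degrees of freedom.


Step 1: Rank x and y separately (midranks; no ties here).
rank(x): 2->1, 13->5, 3->2, 7->4, 14->6, 5->3, 16->7
rank(y): 1->1, 2->2, 5->5, 4->4, 6->6, 3->3, 7->7
Step 2: d_i = R_x(i) - R_y(i); compute d_i^2.
  (1-1)^2=0, (5-2)^2=9, (2-5)^2=9, (4-4)^2=0, (6-6)^2=0, (3-3)^2=0, (7-7)^2=0
sum(d^2) = 18.
Step 3: rho = 1 - 6*18 / (7*(7^2 - 1)) = 1 - 108/336 = 0.678571.
Step 4: Under H0, t = rho * sqrt((n-2)/(1-rho^2)) = 2.0657 ~ t(5).
Step 5: Two-sided p-value from the t-distribution with 5 df = 0.093750.
Step 6: alpha = 0.1. reject H0.

rho = 0.6786, p = 0.093750, reject H0 at alpha = 0.1.


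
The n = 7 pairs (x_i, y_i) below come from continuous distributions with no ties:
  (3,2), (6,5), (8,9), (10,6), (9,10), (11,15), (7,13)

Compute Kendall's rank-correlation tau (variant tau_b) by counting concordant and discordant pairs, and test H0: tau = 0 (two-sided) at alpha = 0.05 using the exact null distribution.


Step 1: Enumerate the 21 unordered pairs (i,j) with i<j and classify each by sign(x_j-x_i) * sign(y_j-y_i).
  (1,2):dx=+3,dy=+3->C; (1,3):dx=+5,dy=+7->C; (1,4):dx=+7,dy=+4->C; (1,5):dx=+6,dy=+8->C
  (1,6):dx=+8,dy=+13->C; (1,7):dx=+4,dy=+11->C; (2,3):dx=+2,dy=+4->C; (2,4):dx=+4,dy=+1->C
  (2,5):dx=+3,dy=+5->C; (2,6):dx=+5,dy=+10->C; (2,7):dx=+1,dy=+8->C; (3,4):dx=+2,dy=-3->D
  (3,5):dx=+1,dy=+1->C; (3,6):dx=+3,dy=+6->C; (3,7):dx=-1,dy=+4->D; (4,5):dx=-1,dy=+4->D
  (4,6):dx=+1,dy=+9->C; (4,7):dx=-3,dy=+7->D; (5,6):dx=+2,dy=+5->C; (5,7):dx=-2,dy=+3->D
  (6,7):dx=-4,dy=-2->C
Step 2: C = 16, D = 5, total pairs = 21.
Step 3: tau = (C - D)/(n(n-1)/2) = (16 - 5)/21 = 0.523810.
Step 4: Exact two-sided p-value (enumerate n! = 5040 permutations of y under H0): p = 0.136111.
Step 5: alpha = 0.05. fail to reject H0.

tau_b = 0.5238 (C=16, D=5), p = 0.136111, fail to reject H0.


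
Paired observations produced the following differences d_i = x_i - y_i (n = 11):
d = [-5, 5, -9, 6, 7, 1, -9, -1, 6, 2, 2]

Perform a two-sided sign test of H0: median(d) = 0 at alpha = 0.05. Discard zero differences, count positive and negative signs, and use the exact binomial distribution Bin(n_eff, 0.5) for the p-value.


Step 1: Discard zero differences. Original n = 11; n_eff = number of nonzero differences = 11.
Nonzero differences (with sign): -5, +5, -9, +6, +7, +1, -9, -1, +6, +2, +2
Step 2: Count signs: positive = 7, negative = 4.
Step 3: Under H0: P(positive) = 0.5, so the number of positives S ~ Bin(11, 0.5).
Step 4: Two-sided exact p-value = sum of Bin(11,0.5) probabilities at or below the observed probability = 0.548828.
Step 5: alpha = 0.05. fail to reject H0.

n_eff = 11, pos = 7, neg = 4, p = 0.548828, fail to reject H0.


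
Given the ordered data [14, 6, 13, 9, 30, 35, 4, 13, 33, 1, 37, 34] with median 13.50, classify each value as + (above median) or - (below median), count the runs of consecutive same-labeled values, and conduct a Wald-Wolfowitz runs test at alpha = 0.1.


Step 1: Compute median = 13.50; label A = above, B = below.
Labels in order: ABBBAABBABAA  (n_A = 6, n_B = 6)
Step 2: Count runs R = 7.
Step 3: Under H0 (random ordering), E[R] = 2*n_A*n_B/(n_A+n_B) + 1 = 2*6*6/12 + 1 = 7.0000.
        Var[R] = 2*n_A*n_B*(2*n_A*n_B - n_A - n_B) / ((n_A+n_B)^2 * (n_A+n_B-1)) = 4320/1584 = 2.7273.
        SD[R] = 1.6514.
Step 4: R = E[R], so z = 0 with no continuity correction.
Step 5: Two-sided p-value via normal approximation = 2*(1 - Phi(|z|)) = 1.000000.
Step 6: alpha = 0.1. fail to reject H0.

R = 7, z = 0.0000, p = 1.000000, fail to reject H0.


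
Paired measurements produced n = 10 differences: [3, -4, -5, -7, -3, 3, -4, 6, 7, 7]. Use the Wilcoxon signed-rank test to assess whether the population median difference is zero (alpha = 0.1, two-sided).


Step 1: Drop any zero differences (none here) and take |d_i|.
|d| = [3, 4, 5, 7, 3, 3, 4, 6, 7, 7]
Step 2: Midrank |d_i| (ties get averaged ranks).
ranks: |3|->2, |4|->4.5, |5|->6, |7|->9, |3|->2, |3|->2, |4|->4.5, |6|->7, |7|->9, |7|->9
Step 3: Attach original signs; sum ranks with positive sign and with negative sign.
W+ = 2 + 2 + 7 + 9 + 9 = 29
W- = 4.5 + 6 + 9 + 2 + 4.5 = 26
(Check: W+ + W- = 55 should equal n(n+1)/2 = 55.)
Step 4: Test statistic W = min(W+, W-) = 26.
Step 5: Ties in |d|, so use the tie-corrected normal approximation.
        E[W] = n(n+1)/4 = 10*11/4 = 27.5.
        Tie groups: |d|=3 (t=3), |d|=4 (t=2), |d|=7 (t=3); sum(t^3 - t) = 54.
        Var[W] = n(n+1)(2n+1)/24 - sum(t^3-t)/48 = 2310/24 - 54/48 = 95.125.
        z = (W - E[W]) / sqrt(Var[W]) = (26 - 27.5) / 9.7532 = -0.1538.
        Two-sided p = 2*Phi(z) = 0.877771.
Step 6: alpha = 0.1. fail to reject H0.

W+ = 29, W- = 26, W = min = 26, p = 0.877771, fail to reject H0.


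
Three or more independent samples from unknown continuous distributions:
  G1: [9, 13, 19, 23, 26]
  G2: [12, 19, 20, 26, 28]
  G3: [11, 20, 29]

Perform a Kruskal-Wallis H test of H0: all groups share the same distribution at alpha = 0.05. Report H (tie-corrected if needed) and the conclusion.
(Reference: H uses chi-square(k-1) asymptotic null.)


Step 1: Combine all N = 13 observations and assign midranks.
sorted (value, group, rank): (9,G1,1), (11,G3,2), (12,G2,3), (13,G1,4), (19,G1,5.5), (19,G2,5.5), (20,G2,7.5), (20,G3,7.5), (23,G1,9), (26,G1,10.5), (26,G2,10.5), (28,G2,12), (29,G3,13)
Step 2: Sum ranks within each group.
R_1 = 30 (n_1 = 5)
R_2 = 38.5 (n_2 = 5)
R_3 = 22.5 (n_3 = 3)
Step 3: H = 12/(N(N+1)) * sum(R_i^2/n_i) - 3(N+1)
     = 12/(13*14) * (30^2/5 + 38.5^2/5 + 22.5^2/3) - 3*14
     = 0.065934 * 645.2 - 42
     = 0.540659.
Step 4: Ties present; correction factor C = 1 - 18/(13^3 - 13) = 0.991758. Corrected H = 0.540659 / 0.991758 = 0.545152.
Step 5: Under H0, H ~ chi^2(2); p-value = 0.761415.
Step 6: alpha = 0.05. fail to reject H0.

H = 0.5452, df = 2, p = 0.761415, fail to reject H0.


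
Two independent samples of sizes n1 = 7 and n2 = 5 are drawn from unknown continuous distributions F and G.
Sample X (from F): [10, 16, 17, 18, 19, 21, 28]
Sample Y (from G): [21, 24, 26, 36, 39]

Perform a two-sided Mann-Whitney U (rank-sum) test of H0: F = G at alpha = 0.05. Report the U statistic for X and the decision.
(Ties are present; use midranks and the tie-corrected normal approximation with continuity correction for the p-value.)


Step 1: Combine and sort all 12 observations; assign midranks.
sorted (value, group): (10,X), (16,X), (17,X), (18,X), (19,X), (21,X), (21,Y), (24,Y), (26,Y), (28,X), (36,Y), (39,Y)
ranks: 10->1, 16->2, 17->3, 18->4, 19->5, 21->6.5, 21->6.5, 24->8, 26->9, 28->10, 36->11, 39->12
Step 2: Rank sum for X: R1 = 1 + 2 + 3 + 4 + 5 + 6.5 + 10 = 31.5.
Step 3: U_X = R1 - n1(n1+1)/2 = 31.5 - 7*8/2 = 31.5 - 28 = 3.5.
       U_Y = n1*n2 - U_X = 35 - 3.5 = 31.5.
Step 4: Ties are present, so use the tie-corrected normal approximation (with continuity correction) for the p-value.
Step 5: p-value = 0.028075; compare to alpha = 0.05. reject H0.

U_X = 3.5, p = 0.028075, reject H0 at alpha = 0.05.


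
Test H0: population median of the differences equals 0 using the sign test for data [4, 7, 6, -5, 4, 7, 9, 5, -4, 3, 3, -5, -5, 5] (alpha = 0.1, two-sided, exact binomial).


Step 1: Discard zero differences. Original n = 14; n_eff = number of nonzero differences = 14.
Nonzero differences (with sign): +4, +7, +6, -5, +4, +7, +9, +5, -4, +3, +3, -5, -5, +5
Step 2: Count signs: positive = 10, negative = 4.
Step 3: Under H0: P(positive) = 0.5, so the number of positives S ~ Bin(14, 0.5).
Step 4: Two-sided exact p-value = sum of Bin(14,0.5) probabilities at or below the observed probability = 0.179565.
Step 5: alpha = 0.1. fail to reject H0.

n_eff = 14, pos = 10, neg = 4, p = 0.179565, fail to reject H0.


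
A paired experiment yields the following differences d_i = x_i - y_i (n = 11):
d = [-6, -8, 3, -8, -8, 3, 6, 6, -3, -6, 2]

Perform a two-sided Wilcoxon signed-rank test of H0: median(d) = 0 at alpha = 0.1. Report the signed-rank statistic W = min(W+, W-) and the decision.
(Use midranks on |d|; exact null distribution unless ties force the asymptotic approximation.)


Step 1: Drop any zero differences (none here) and take |d_i|.
|d| = [6, 8, 3, 8, 8, 3, 6, 6, 3, 6, 2]
Step 2: Midrank |d_i| (ties get averaged ranks).
ranks: |6|->6.5, |8|->10, |3|->3, |8|->10, |8|->10, |3|->3, |6|->6.5, |6|->6.5, |3|->3, |6|->6.5, |2|->1
Step 3: Attach original signs; sum ranks with positive sign and with negative sign.
W+ = 3 + 3 + 6.5 + 6.5 + 1 = 20
W- = 6.5 + 10 + 10 + 10 + 3 + 6.5 = 46
(Check: W+ + W- = 66 should equal n(n+1)/2 = 66.)
Step 4: Test statistic W = min(W+, W-) = 20.
Step 5: Ties in |d|, so use the tie-corrected normal approximation.
        E[W] = n(n+1)/4 = 11*12/4 = 33.
        Tie groups: |d|=3 (t=3), |d|=6 (t=4), |d|=8 (t=3); sum(t^3 - t) = 108.
        Var[W] = n(n+1)(2n+1)/24 - sum(t^3-t)/48 = 3036/24 - 108/48 = 124.25.
        z = (W - E[W]) / sqrt(Var[W]) = (20 - 33) / 11.1467 = -1.1663.
        Two-sided p = 2*Phi(z) = 0.243510.
Step 6: alpha = 0.1. fail to reject H0.

W+ = 20, W- = 46, W = min = 20, p = 0.243510, fail to reject H0.


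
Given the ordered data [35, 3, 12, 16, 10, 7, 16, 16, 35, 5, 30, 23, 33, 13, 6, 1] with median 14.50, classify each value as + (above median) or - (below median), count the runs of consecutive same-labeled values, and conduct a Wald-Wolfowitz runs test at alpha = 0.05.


Step 1: Compute median = 14.50; label A = above, B = below.
Labels in order: ABBABBAAABAAABBB  (n_A = 8, n_B = 8)
Step 2: Count runs R = 8.
Step 3: Under H0 (random ordering), E[R] = 2*n_A*n_B/(n_A+n_B) + 1 = 2*8*8/16 + 1 = 9.0000.
        Var[R] = 2*n_A*n_B*(2*n_A*n_B - n_A - n_B) / ((n_A+n_B)^2 * (n_A+n_B-1)) = 14336/3840 = 3.7333.
        SD[R] = 1.9322.
Step 4: Continuity-corrected z = (R + 0.5 - E[R]) / SD[R] = (8 + 0.5 - 9.0000) / 1.9322 = -0.2588.
Step 5: Two-sided p-value via normal approximation = 2*(1 - Phi(|z|)) = 0.795809.
Step 6: alpha = 0.05. fail to reject H0.

R = 8, z = -0.2588, p = 0.795809, fail to reject H0.


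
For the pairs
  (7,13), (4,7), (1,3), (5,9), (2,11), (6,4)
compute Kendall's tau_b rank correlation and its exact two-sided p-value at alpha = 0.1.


Step 1: Enumerate the 15 unordered pairs (i,j) with i<j and classify each by sign(x_j-x_i) * sign(y_j-y_i).
  (1,2):dx=-3,dy=-6->C; (1,3):dx=-6,dy=-10->C; (1,4):dx=-2,dy=-4->C; (1,5):dx=-5,dy=-2->C
  (1,6):dx=-1,dy=-9->C; (2,3):dx=-3,dy=-4->C; (2,4):dx=+1,dy=+2->C; (2,5):dx=-2,dy=+4->D
  (2,6):dx=+2,dy=-3->D; (3,4):dx=+4,dy=+6->C; (3,5):dx=+1,dy=+8->C; (3,6):dx=+5,dy=+1->C
  (4,5):dx=-3,dy=+2->D; (4,6):dx=+1,dy=-5->D; (5,6):dx=+4,dy=-7->D
Step 2: C = 10, D = 5, total pairs = 15.
Step 3: tau = (C - D)/(n(n-1)/2) = (10 - 5)/15 = 0.333333.
Step 4: Exact two-sided p-value (enumerate n! = 720 permutations of y under H0): p = 0.469444.
Step 5: alpha = 0.1. fail to reject H0.

tau_b = 0.3333 (C=10, D=5), p = 0.469444, fail to reject H0.
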